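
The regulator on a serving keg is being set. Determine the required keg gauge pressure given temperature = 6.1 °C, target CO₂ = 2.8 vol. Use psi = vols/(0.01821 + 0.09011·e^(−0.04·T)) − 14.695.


psi = 2.8/(0.01821 + 0.09011·e^(−0.04·6.1)) − 14.695

16.8330 psi


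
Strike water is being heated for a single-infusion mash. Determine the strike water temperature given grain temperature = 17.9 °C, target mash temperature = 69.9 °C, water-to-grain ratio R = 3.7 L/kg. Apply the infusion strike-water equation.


T_strike = (0.41/R)·(T_mash − T_grain) + T_mash
T_strike = (0.41/3.7)·(69.9 − 17.9) + 69.9

75.6622 °C


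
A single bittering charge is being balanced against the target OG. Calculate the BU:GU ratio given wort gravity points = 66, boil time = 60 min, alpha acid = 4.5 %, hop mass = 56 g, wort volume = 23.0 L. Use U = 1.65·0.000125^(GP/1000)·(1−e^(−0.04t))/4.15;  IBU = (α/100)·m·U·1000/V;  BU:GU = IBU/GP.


U = 1.65·0.000125^(66/1000)·(1−e^(−0.04·60))/4.15 = 0.1998
IBU = (4.5/100)·56·0.1998·1000/23.0 = 21.8879
BU:GU = 21.8879/66

0.3316


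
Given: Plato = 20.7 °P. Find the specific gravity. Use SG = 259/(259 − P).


SG = 259/(259 − 20.7)

1.0869


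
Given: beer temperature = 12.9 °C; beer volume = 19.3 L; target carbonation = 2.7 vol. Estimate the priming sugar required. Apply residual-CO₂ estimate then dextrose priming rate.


residual = 14.695·(0.01821 + 0.09011·e^(−0.04·T));  sugar = (target − residual)·4.0·V
residual = 14.695·(0.01821 + 0.09011·e^(−0.04·12.9)) = 1.0580
sugar = (2.7 − 1.0580)·4.0·19.3

126.7628 g


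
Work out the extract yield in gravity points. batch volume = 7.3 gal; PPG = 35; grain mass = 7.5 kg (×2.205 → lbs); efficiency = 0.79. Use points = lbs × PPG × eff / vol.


lbs = 7.5 × 2.205 = 16.5375
points = 16.5375 × 35 × 0.79 / 7.3

62.6386 points


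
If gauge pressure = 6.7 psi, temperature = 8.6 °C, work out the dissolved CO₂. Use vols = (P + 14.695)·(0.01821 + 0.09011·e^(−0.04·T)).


vols = (6.7 + 14.695)·(0.01821 + 0.09011·e^(−0.04·8.6))

1.7563 volumes


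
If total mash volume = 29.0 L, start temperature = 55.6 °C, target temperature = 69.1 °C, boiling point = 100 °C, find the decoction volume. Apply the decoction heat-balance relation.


V_dec = V_total·(T_target − T_start)/(T_boil − T_start)
V_dec = 29.0·(69.1 − 55.6)/(100 − 55.6)

8.8176 L


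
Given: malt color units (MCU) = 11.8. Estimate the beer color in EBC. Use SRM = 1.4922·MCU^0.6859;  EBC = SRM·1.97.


SRM = 1.4922·11.8^0.6859 = 8.1102
EBC = 8.1102·1.97

15.9771 EBC


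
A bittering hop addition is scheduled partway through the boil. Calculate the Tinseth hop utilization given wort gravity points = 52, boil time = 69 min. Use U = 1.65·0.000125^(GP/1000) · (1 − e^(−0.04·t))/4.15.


bigness = 1.65·0.000125^(52/1000) = 1.0340
boil_factor = (1 − e^(−0.04·69))/4.15 = 0.2257
U = 1.0340 · 0.2257

0.2334


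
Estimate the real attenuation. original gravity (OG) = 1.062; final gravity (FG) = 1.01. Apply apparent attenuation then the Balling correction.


AA = (OG−FG)/(OG−1)·100;  RA = AA·0.8192
AA = (1.062 − 1.01)/(1.062 − 1)·100 = 83.8710
RA = 83.8710·0.8192

68.7071 %


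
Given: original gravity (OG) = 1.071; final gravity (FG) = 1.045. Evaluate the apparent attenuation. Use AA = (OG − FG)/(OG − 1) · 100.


AA = (1.071 − 1.045)/(1.071 − 1) · 100

36.6197 %


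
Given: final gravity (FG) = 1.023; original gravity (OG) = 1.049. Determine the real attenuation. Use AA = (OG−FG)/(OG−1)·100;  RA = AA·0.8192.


AA = (1.049 − 1.023)/(1.049 − 1)·100 = 53.0612
RA = 53.0612·0.8192

43.4678 %


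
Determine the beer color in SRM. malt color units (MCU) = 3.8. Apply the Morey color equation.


SRM = 1.4922 · MCU^0.6859
SRM = 1.4922 · 3.8^0.6859

3.7282 SRM


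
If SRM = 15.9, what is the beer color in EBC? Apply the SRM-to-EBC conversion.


EBC = SRM · 1.97
EBC = 15.9 · 1.97

31.3230 EBC


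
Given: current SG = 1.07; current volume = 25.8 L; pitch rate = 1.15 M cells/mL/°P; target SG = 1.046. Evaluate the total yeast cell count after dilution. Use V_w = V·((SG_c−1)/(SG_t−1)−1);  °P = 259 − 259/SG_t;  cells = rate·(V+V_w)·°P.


V_w = 25.8·((1.07−1)/(1.046−1)−1) = 13.4609
V_final = 25.8 + 13.4609 = 39.2609
°P = 259 − 259/1.046 = 11.3901
cells = 1.15·39.2609·11.3901

514.2611 billion cells


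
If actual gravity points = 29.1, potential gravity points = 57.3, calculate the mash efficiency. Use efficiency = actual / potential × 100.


efficiency = 29.1 / 57.3 × 100

50.7853 %


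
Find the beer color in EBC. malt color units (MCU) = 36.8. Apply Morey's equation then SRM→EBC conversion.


SRM = 1.4922·MCU^0.6859;  EBC = SRM·1.97
SRM = 1.4922·36.8^0.6859 = 17.6947
EBC = 17.6947·1.97

34.8585 EBC


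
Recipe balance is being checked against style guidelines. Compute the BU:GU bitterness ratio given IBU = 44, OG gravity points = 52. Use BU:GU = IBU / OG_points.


BU:GU = 44 / 52

0.8462


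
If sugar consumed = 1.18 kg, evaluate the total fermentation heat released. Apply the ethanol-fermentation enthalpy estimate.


Q = m_sugar · 590 kJ/kg
Q = 1.18 · 590

696.2000 kJ


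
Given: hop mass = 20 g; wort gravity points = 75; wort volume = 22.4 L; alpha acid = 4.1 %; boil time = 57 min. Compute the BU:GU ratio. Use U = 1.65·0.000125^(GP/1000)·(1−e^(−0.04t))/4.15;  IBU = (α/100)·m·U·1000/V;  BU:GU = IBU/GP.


U = 1.65·0.000125^(75/1000)·(1−e^(−0.04·57))/4.15 = 0.1819
IBU = (4.1/100)·20·0.1819·1000/22.4 = 6.6590
BU:GU = 6.6590/75

0.0888


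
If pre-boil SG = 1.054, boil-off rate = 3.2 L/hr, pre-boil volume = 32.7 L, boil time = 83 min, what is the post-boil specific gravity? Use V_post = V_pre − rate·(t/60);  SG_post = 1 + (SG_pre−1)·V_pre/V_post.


V_post = 32.7 − 3.2·(83/60) = 28.2733
SG_post = 1 + (1.054 − 1)·32.7/28.2733

1.0625


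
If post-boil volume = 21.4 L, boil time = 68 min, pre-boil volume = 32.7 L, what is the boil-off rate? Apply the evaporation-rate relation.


rate = (V_pre − V_post) / (t_min/60)
rate = (32.7 − 21.4) / (68/60)

9.9706 L/hr


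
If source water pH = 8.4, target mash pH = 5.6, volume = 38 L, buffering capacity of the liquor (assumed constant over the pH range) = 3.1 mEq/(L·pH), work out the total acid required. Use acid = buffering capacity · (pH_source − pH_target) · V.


acid = 3.1 · (8.4 − 5.6) · 38

329.8400 mEq


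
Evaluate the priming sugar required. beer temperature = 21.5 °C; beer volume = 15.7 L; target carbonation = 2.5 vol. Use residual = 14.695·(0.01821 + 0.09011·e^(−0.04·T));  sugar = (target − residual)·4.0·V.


residual = 14.695·(0.01821 + 0.09011·e^(−0.04·21.5)) = 0.8279
sugar = (2.5 − 0.8279)·4.0·15.7

105.0058 g


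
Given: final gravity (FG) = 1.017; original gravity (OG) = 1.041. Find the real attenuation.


AA = (OG−FG)/(OG−1)·100;  RA = AA·0.8192
AA = (1.041 − 1.017)/(1.041 − 1)·100 = 58.5366
RA = 58.5366·0.8192

47.9532 %


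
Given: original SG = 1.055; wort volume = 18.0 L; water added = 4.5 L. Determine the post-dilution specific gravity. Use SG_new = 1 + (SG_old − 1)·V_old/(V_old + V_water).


pts = (1.055 − 1)·1000·18.0/(18.0 + 4.5) = 44.0000
SG_new = 1 + 44.0000/1000

1.0440


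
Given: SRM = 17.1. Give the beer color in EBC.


EBC = SRM · 1.97
EBC = 17.1 · 1.97

33.6870 EBC


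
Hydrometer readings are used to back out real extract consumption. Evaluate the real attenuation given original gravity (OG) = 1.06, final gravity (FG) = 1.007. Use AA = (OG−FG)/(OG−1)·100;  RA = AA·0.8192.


AA = (1.06 − 1.007)/(1.06 − 1)·100 = 88.3333
RA = 88.3333·0.8192

72.3627 %


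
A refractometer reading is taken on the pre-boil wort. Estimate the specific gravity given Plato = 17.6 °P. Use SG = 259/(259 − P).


SG = 259/(259 − 17.6)

1.0729


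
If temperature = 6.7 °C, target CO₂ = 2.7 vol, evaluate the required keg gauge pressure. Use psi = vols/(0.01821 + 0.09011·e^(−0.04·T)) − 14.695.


psi = 2.7/(0.01821 + 0.09011·e^(−0.04·6.7)) − 14.695

16.2911 psi


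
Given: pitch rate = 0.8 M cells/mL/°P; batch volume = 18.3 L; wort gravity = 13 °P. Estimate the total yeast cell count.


cells (billions) = rate · V_L · °P
cells = 0.8 · 18.3 · 13

190.3200 billion cells


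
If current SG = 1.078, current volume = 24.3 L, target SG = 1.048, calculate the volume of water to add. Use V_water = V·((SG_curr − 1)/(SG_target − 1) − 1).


V_water = 24.3·((1.078 − 1)/(1.048 − 1) − 1)

15.1875 L


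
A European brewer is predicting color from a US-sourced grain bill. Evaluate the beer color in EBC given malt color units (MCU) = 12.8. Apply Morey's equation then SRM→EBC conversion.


SRM = 1.4922·MCU^0.6859;  EBC = SRM·1.97
SRM = 1.4922·12.8^0.6859 = 8.5756
EBC = 8.5756·1.97

16.8938 EBC


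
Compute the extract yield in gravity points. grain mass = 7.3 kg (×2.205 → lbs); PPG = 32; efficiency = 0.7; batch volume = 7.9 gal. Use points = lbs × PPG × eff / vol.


lbs = 7.3 × 2.205 = 16.0965
points = 16.0965 × 32 × 0.7 / 7.9

45.6407 points


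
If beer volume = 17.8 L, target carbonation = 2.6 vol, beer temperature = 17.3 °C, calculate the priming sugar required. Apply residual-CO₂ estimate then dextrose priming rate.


residual = 14.695·(0.01821 + 0.09011·e^(−0.04·T));  sugar = (target − residual)·4.0·V
residual = 14.695·(0.01821 + 0.09011·e^(−0.04·17.3)) = 0.9304
sugar = (2.6 − 0.9304)·4.0·17.8

118.8727 g


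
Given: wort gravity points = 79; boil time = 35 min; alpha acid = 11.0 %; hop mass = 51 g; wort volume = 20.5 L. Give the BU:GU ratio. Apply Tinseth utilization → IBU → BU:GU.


U = 1.65·0.000125^(GP/1000)·(1−e^(−0.04t))/4.15;  IBU = (α/100)·m·U·1000/V;  BU:GU = IBU/GP
U = 1.65·0.000125^(79/1000)·(1−e^(−0.04·35))/4.15 = 0.1473
IBU = (11.0/100)·51·0.1473·1000/20.5 = 40.3021
BU:GU = 40.3021/79

0.5102


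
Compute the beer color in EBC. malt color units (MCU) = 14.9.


SRM = 1.4922·MCU^0.6859;  EBC = SRM·1.97
SRM = 1.4922·14.9^0.6859 = 9.5173
EBC = 9.5173·1.97

18.7492 EBC


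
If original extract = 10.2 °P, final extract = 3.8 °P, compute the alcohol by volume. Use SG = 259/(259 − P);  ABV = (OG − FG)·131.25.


OG = 259/(259 − 10.2) = 1.0410
FG = 259/(259 − 3.8) = 1.0149
ABV = (1.0410 − 1.0149)·131.25

3.4265 % ABV


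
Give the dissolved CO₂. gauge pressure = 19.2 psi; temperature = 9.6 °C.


vols = (P + 14.695)·(0.01821 + 0.09011·e^(−0.04·T))
vols = (19.2 + 14.695)·(0.01821 + 0.09011·e^(−0.04·9.6))

2.6976 volumes


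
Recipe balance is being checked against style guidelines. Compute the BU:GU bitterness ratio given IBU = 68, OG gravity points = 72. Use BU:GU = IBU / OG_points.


BU:GU = 68 / 72

0.9444


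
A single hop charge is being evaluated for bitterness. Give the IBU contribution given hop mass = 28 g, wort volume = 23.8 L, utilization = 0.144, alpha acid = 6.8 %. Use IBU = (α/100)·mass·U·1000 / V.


IBU = (6.8/100)·28·0.144·1000 / 23.8

11.5200 IBU


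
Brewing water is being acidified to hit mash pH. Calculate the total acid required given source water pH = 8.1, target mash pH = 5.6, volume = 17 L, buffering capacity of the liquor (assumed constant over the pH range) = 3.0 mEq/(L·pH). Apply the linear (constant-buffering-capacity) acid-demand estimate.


acid = buffering capacity · (pH_source − pH_target) · V
acid = 3.0 · (8.1 − 5.6) · 17

127.5000 mEq


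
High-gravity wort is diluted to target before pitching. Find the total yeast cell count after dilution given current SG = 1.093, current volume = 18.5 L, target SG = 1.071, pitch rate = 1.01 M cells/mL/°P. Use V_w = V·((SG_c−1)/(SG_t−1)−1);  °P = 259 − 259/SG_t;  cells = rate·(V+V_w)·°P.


V_w = 18.5·((1.093−1)/(1.071−1)−1) = 5.7324
V_final = 18.5 + 5.7324 = 24.2324
°P = 259 − 259/1.071 = 17.1699
cells = 1.01·24.2324·17.1699

420.2293 billion cells


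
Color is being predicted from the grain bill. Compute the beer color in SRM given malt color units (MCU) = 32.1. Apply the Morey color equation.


SRM = 1.4922 · MCU^0.6859
SRM = 1.4922 · 32.1^0.6859

16.1116 SRM


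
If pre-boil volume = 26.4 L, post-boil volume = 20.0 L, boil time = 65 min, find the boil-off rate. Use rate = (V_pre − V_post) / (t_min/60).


rate = (26.4 − 20.0) / (65/60)

5.9077 L/hr


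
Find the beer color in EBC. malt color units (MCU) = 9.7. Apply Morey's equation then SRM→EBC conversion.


SRM = 1.4922·MCU^0.6859;  EBC = SRM·1.97
SRM = 1.4922·9.7^0.6859 = 7.0901
EBC = 7.0901·1.97

13.9675 EBC


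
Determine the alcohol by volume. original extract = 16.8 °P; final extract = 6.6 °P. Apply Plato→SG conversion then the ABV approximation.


SG = 259/(259 − P);  ABV = (OG − FG)·131.25
OG = 259/(259 − 16.8) = 1.0694
FG = 259/(259 − 6.6) = 1.0261
ABV = (1.0694 − 1.0261)·131.25

5.6720 % ABV


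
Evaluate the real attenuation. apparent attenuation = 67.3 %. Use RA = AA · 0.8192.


RA = 67.3 · 0.8192

55.1322 %


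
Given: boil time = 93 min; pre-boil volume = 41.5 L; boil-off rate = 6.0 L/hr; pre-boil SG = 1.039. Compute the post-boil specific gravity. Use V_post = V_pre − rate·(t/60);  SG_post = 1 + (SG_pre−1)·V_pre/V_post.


V_post = 41.5 − 6.0·(93/60) = 32.2000
SG_post = 1 + (1.039 − 1)·41.5/32.2000

1.0503


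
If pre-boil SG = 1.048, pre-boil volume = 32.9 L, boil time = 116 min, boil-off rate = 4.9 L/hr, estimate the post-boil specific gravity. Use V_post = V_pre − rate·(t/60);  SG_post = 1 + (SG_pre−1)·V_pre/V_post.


V_post = 32.9 − 4.9·(116/60) = 23.4267
SG_post = 1 + (1.048 − 1)·32.9/23.4267

1.0674


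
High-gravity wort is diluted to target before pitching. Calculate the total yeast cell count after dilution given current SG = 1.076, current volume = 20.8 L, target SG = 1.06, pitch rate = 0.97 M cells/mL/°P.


V_w = V·((SG_c−1)/(SG_t−1)−1);  °P = 259 − 259/SG_t;  cells = rate·(V+V_w)·°P
V_w = 20.8·((1.076−1)/(1.06−1)−1) = 5.5467
V_final = 20.8 + 5.5467 = 26.3467
°P = 259 − 259/1.06 = 14.6604
cells = 0.97·26.3467·14.6604

374.6645 billion cells


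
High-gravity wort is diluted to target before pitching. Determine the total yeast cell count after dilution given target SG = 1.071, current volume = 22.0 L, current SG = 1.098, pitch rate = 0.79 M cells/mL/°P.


V_w = V·((SG_c−1)/(SG_t−1)−1);  °P = 259 − 259/SG_t;  cells = rate·(V+V_w)·°P
V_w = 22.0·((1.098−1)/(1.071−1)−1) = 8.3662
V_final = 22.0 + 8.3662 = 30.3662
°P = 259 − 259/1.071 = 17.1699
cells = 0.79·30.3662·17.1699

411.8946 billion cells


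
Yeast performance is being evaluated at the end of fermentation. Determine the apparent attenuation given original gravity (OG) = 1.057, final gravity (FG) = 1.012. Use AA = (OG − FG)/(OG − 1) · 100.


AA = (1.057 − 1.012)/(1.057 − 1) · 100

78.9474 %


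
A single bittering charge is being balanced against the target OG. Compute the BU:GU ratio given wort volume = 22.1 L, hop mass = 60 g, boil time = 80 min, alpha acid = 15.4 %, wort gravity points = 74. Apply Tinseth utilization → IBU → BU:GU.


U = 1.65·0.000125^(GP/1000)·(1−e^(−0.04t))/4.15;  IBU = (α/100)·m·U·1000/V;  BU:GU = IBU/GP
U = 1.65·0.000125^(74/1000)·(1−e^(−0.04·80))/4.15 = 0.1961
IBU = (15.4/100)·60·0.1961·1000/22.1 = 81.9999
BU:GU = 81.9999/74

1.1081


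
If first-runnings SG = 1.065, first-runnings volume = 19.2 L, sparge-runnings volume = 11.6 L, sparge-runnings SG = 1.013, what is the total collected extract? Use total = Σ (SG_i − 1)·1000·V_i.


first = (1.065 − 1)·1000·19.2 = 1248.0000
sparge = (1.013 − 1)·1000·11.6 = 150.8000
total = 1248.0000 + 150.8000

1398.8000 gravity·L


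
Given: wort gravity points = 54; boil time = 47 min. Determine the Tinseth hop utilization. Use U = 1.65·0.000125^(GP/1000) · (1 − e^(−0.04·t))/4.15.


bigness = 1.65·0.000125^(54/1000) = 1.0156
boil_factor = (1 − e^(−0.04·47))/4.15 = 0.2042
U = 1.0156 · 0.2042

0.2074


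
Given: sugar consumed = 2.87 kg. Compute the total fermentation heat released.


Q = m_sugar · 590 kJ/kg
Q = 2.87 · 590

1693.3000 kJ


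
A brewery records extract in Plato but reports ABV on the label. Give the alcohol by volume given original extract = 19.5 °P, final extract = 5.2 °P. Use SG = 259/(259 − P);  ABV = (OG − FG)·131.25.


OG = 259/(259 − 19.5) = 1.0814
FG = 259/(259 − 5.2) = 1.0205
ABV = (1.0814 − 1.0205)·131.25

7.9972 % ABV


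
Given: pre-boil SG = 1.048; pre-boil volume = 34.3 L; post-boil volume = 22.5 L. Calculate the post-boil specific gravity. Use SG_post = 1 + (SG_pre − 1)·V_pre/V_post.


pts_pre = (1.048 − 1)·1000 = 48.0000
pts_post = 48.0000·34.3/22.5 = 73.1733
SG_post = 1 + 73.1733/1000

1.0732


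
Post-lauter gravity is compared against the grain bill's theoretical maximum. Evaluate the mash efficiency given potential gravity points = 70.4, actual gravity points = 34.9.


efficiency = actual / potential × 100
efficiency = 34.9 / 70.4 × 100

49.5739 %


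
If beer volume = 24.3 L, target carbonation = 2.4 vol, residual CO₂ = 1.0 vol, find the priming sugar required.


sugar = (target − residual)·4.0·V
sugar = (2.4 − 1.0)·4.0·24.3

136.0800 g


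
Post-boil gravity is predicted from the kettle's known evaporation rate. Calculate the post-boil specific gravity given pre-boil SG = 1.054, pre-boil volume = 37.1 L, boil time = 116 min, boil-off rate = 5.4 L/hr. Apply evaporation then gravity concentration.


V_post = V_pre − rate·(t/60);  SG_post = 1 + (SG_pre−1)·V_pre/V_post
V_post = 37.1 − 5.4·(116/60) = 26.6600
SG_post = 1 + (1.054 − 1)·37.1/26.6600

1.0751


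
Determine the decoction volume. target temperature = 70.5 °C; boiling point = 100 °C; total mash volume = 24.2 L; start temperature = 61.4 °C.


V_dec = V_total·(T_target − T_start)/(T_boil − T_start)
V_dec = 24.2·(70.5 − 61.4)/(100 − 61.4)

5.7052 L


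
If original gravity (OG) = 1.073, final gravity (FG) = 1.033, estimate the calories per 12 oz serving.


ABW = (OG−FG)·131.25·0.79/FG;  °P = 259 − 259/SG (for OG→OE and FG→AE);  RE = 0.1808·OE + 0.8192·AE;  Cal = (6.9·ABW + 4·(RE−0.1))·FG·3.55
ABW = (1.073 − 1.033)·131.25·0.79/1.033 = 4.0150
OE = 259 − 259/1.073 = 17.6207 °P
AE = 259 − 259/1.033 = 8.2740 °P
RE = 0.1808·17.6207 + 0.8192·8.2740 = 9.9638 °P
Cal = (6.9·4.0150 + 4·(9.9638−0.1))·1.033·3.55

246.2819 kcal


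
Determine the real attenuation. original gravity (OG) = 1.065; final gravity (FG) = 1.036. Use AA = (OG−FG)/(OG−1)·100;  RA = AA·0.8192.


AA = (1.065 − 1.036)/(1.065 − 1)·100 = 44.6154
RA = 44.6154·0.8192

36.5489 %


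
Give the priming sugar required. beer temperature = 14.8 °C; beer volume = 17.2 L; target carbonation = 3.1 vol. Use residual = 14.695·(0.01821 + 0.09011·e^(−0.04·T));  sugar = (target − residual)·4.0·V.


residual = 14.695·(0.01821 + 0.09011·e^(−0.04·14.8)) = 1.0002
sugar = (3.1 − 1.0002)·4.0·17.2

144.4696 g


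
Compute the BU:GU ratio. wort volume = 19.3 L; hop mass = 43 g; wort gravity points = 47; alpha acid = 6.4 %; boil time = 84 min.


U = 1.65·0.000125^(GP/1000)·(1−e^(−0.04t))/4.15;  IBU = (α/100)·m·U·1000/V;  BU:GU = IBU/GP
U = 1.65·0.000125^(47/1000)·(1−e^(−0.04·84))/4.15 = 0.2516
IBU = (6.4/100)·43·0.2516·1000/19.3 = 35.8697
BU:GU = 35.8697/47

0.7632


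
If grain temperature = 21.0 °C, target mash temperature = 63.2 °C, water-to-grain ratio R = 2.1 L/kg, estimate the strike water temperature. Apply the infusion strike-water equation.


T_strike = (0.41/R)·(T_mash − T_grain) + T_mash
T_strike = (0.41/2.1)·(63.2 − 21.0) + 63.2

71.4390 °C


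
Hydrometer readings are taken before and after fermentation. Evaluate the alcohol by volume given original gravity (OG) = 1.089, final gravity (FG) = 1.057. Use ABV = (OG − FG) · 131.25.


ABV = (1.089 − 1.057) · 131.25

4.2000 % ABV


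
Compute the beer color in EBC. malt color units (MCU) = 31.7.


SRM = 1.4922·MCU^0.6859;  EBC = SRM·1.97
SRM = 1.4922·31.7^0.6859 = 15.9736
EBC = 15.9736·1.97

31.4680 EBC


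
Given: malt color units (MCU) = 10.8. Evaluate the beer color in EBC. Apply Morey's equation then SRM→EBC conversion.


SRM = 1.4922·MCU^0.6859;  EBC = SRM·1.97
SRM = 1.4922·10.8^0.6859 = 7.6322
EBC = 7.6322·1.97

15.0355 EBC


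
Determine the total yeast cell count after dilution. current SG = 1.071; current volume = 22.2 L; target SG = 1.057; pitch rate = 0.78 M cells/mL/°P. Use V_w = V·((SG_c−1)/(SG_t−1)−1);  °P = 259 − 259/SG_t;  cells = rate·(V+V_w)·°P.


V_w = 22.2·((1.071−1)/(1.057−1)−1) = 5.4526
V_final = 22.2 + 5.4526 = 27.6526
°P = 259 − 259/1.057 = 13.9669
cells = 0.78·27.6526·13.9669

301.2525 billion cells


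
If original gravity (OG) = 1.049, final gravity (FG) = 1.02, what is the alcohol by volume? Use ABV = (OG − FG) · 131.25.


ABV = (1.049 − 1.02) · 131.25

3.8062 % ABV


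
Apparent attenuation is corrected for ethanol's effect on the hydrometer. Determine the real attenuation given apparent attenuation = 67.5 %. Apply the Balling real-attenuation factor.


RA = AA · 0.8192
RA = 67.5 · 0.8192

55.2960 %


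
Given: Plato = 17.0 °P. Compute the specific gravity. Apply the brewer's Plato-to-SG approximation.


SG = 259/(259 − P)
SG = 259/(259 − 17.0)

1.0702


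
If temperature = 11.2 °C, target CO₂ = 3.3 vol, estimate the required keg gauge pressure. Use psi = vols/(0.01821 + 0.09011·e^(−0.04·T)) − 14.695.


psi = 3.3/(0.01821 + 0.09011·e^(−0.04·11.2)) − 14.695

28.8511 psi


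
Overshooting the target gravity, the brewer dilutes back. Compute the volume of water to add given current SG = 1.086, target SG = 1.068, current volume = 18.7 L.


V_water = V·((SG_curr − 1)/(SG_target − 1) − 1)
V_water = 18.7·((1.086 − 1)/(1.068 − 1) − 1)

4.9500 L


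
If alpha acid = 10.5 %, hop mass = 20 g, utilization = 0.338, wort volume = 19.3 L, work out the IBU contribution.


IBU = (α/100)·mass·U·1000 / V
IBU = (10.5/100)·20·0.338·1000 / 19.3

36.7772 IBU


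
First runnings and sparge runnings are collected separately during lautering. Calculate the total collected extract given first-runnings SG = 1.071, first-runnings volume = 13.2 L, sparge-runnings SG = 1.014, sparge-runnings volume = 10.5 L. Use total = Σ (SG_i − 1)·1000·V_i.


first = (1.071 − 1)·1000·13.2 = 937.2000
sparge = (1.014 − 1)·1000·10.5 = 147.0000
total = 937.2000 + 147.0000

1084.2000 gravity·L


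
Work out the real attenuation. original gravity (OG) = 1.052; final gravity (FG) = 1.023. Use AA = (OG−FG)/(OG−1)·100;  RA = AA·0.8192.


AA = (1.052 − 1.023)/(1.052 − 1)·100 = 55.7692
RA = 55.7692·0.8192

45.6862 %


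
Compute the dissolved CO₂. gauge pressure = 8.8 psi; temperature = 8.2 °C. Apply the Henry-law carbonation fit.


vols = (P + 14.695)·(0.01821 + 0.09011·e^(−0.04·T))
vols = (8.8 + 14.695)·(0.01821 + 0.09011·e^(−0.04·8.2))

1.9529 volumes


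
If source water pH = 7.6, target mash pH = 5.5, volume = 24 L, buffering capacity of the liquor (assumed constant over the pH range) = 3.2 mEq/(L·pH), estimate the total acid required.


acid = buffering capacity · (pH_source − pH_target) · V
acid = 3.2 · (7.6 − 5.5) · 24

161.2800 mEq


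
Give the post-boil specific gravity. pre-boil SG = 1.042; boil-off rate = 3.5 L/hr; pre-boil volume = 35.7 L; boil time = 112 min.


V_post = V_pre − rate·(t/60);  SG_post = 1 + (SG_pre−1)·V_pre/V_post
V_post = 35.7 − 3.5·(112/60) = 29.1667
SG_post = 1 + (1.042 − 1)·35.7/29.1667

1.0514


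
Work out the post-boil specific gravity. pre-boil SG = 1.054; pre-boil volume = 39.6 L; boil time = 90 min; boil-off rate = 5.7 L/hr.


V_post = V_pre − rate·(t/60);  SG_post = 1 + (SG_pre−1)·V_pre/V_post
V_post = 39.6 − 5.7·(90/60) = 31.0500
SG_post = 1 + (1.054 − 1)·39.6/31.0500

1.0689


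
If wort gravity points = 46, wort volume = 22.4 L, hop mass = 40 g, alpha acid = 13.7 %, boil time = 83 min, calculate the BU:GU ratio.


U = 1.65·0.000125^(GP/1000)·(1−e^(−0.04t))/4.15;  IBU = (α/100)·m·U·1000/V;  BU:GU = IBU/GP
U = 1.65·0.000125^(46/1000)·(1−e^(−0.04·83))/4.15 = 0.2535
IBU = (13.7/100)·40·0.2535·1000/22.4 = 62.0061
BU:GU = 62.0061/46

1.3480


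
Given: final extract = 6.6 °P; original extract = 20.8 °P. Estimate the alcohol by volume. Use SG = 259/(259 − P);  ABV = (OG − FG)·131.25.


OG = 259/(259 − 20.8) = 1.0873
FG = 259/(259 − 6.6) = 1.0261
ABV = (1.0873 − 1.0261)·131.25

8.0289 % ABV


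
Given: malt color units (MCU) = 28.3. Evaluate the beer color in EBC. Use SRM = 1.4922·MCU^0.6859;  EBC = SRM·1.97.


SRM = 1.4922·28.3^0.6859 = 14.7777
EBC = 14.7777·1.97

29.1121 EBC


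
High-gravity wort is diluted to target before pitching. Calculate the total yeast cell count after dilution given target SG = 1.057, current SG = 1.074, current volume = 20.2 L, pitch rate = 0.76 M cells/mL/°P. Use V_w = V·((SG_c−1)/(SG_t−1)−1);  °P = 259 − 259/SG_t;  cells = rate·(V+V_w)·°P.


V_w = 20.2·((1.074−1)/(1.057−1)−1) = 6.0246
V_final = 20.2 + 6.0246 = 26.2246
°P = 259 − 259/1.057 = 13.9669
cells = 0.76·26.2246·13.9669

278.3694 billion cells


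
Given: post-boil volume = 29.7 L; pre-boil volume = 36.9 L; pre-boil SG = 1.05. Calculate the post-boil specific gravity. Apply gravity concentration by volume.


SG_post = 1 + (SG_pre − 1)·V_pre/V_post
pts_pre = (1.05 − 1)·1000 = 50.0000
pts_post = 50.0000·36.9/29.7 = 62.1212
SG_post = 1 + 62.1212/1000

1.0621


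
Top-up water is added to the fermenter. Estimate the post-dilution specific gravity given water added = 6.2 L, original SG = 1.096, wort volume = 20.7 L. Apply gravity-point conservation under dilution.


SG_new = 1 + (SG_old − 1)·V_old/(V_old + V_water)
pts = (1.096 − 1)·1000·20.7/(20.7 + 6.2) = 73.8736
SG_new = 1 + 73.8736/1000

1.0739


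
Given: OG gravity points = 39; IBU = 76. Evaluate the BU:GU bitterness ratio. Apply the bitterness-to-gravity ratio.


BU:GU = IBU / OG_points
BU:GU = 76 / 39

1.9487


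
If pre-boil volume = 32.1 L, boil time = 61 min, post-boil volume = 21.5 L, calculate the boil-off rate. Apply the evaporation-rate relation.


rate = (V_pre − V_post) / (t_min/60)
rate = (32.1 − 21.5) / (61/60)

10.4262 L/hr


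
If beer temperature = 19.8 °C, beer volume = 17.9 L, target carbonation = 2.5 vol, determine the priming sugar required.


residual = 14.695·(0.01821 + 0.09011·e^(−0.04·T));  sugar = (target − residual)·4.0·V
residual = 14.695·(0.01821 + 0.09011·e^(−0.04·19.8)) = 0.8674
sugar = (2.5 − 0.8674)·4.0·17.9

116.8969 g


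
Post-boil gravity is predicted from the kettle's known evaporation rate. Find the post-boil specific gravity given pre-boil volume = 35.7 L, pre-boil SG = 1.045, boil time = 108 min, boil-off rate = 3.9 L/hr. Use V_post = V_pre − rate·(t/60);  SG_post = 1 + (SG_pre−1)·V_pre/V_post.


V_post = 35.7 − 3.9·(108/60) = 28.6800
SG_post = 1 + (1.045 − 1)·35.7/28.6800

1.0560


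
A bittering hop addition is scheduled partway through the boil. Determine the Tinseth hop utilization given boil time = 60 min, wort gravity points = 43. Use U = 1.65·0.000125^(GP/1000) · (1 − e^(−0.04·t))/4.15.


bigness = 1.65·0.000125^(43/1000) = 1.1211
boil_factor = (1 − e^(−0.04·60))/4.15 = 0.2191
U = 1.1211 · 0.2191

0.2456


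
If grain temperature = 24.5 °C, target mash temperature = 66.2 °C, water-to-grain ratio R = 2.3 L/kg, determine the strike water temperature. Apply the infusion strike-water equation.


T_strike = (0.41/R)·(T_mash − T_grain) + T_mash
T_strike = (0.41/2.3)·(66.2 − 24.5) + 66.2

73.6335 °C


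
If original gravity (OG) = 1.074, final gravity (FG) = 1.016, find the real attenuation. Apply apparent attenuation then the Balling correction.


AA = (OG−FG)/(OG−1)·100;  RA = AA·0.8192
AA = (1.074 − 1.016)/(1.074 − 1)·100 = 78.3784
RA = 78.3784·0.8192

64.2076 %


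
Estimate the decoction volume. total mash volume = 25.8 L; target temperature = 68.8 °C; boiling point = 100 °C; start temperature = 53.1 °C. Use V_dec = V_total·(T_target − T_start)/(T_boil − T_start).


V_dec = 25.8·(68.8 − 53.1)/(100 − 53.1)

8.6367 L


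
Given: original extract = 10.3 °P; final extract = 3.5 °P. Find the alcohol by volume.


SG = 259/(259 − P);  ABV = (OG − FG)·131.25
OG = 259/(259 − 10.3) = 1.0414
FG = 259/(259 − 3.5) = 1.0137
ABV = (1.0414 − 1.0137)·131.25

3.6378 % ABV


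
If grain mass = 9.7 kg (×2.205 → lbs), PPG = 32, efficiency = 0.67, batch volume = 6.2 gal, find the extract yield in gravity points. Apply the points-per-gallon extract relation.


points = lbs × PPG × eff / vol
lbs = 9.7 × 2.205 = 21.3885
points = 21.3885 × 32 × 0.67 / 6.2

73.9628 points


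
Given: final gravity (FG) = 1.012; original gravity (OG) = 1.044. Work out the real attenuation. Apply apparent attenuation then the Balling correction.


AA = (OG−FG)/(OG−1)·100;  RA = AA·0.8192
AA = (1.044 − 1.012)/(1.044 − 1)·100 = 72.7273
RA = 72.7273·0.8192

59.5782 %


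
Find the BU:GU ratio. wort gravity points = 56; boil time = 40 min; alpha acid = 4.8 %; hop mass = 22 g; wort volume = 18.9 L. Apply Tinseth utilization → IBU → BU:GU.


U = 1.65·0.000125^(GP/1000)·(1−e^(−0.04t))/4.15;  IBU = (α/100)·m·U·1000/V;  BU:GU = IBU/GP
U = 1.65·0.000125^(56/1000)·(1−e^(−0.04·40))/4.15 = 0.1918
IBU = (4.8/100)·22·0.1918·1000/18.9 = 10.7183
BU:GU = 10.7183/56

0.1914


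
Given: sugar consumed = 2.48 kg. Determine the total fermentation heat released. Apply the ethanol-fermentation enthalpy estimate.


Q = m_sugar · 590 kJ/kg
Q = 2.48 · 590

1463.2000 kJ


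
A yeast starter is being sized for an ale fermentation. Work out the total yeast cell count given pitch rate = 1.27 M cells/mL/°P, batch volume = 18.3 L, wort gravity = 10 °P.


cells (billions) = rate · V_L · °P
cells = 1.27 · 18.3 · 10

232.4100 billion cells


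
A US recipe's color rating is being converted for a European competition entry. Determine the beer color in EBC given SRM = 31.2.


EBC = SRM · 1.97
EBC = 31.2 · 1.97

61.4640 EBC


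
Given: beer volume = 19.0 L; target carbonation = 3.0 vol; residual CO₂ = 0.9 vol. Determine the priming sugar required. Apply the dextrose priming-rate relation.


sugar = (target − residual)·4.0·V
sugar = (3.0 − 0.9)·4.0·19.0

159.6000 g


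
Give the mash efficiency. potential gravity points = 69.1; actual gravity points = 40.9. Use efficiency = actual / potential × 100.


efficiency = 40.9 / 69.1 × 100

59.1896 %


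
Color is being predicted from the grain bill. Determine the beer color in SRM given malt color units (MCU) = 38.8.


SRM = 1.4922 · MCU^0.6859
SRM = 1.4922 · 38.8^0.6859

18.3488 SRM


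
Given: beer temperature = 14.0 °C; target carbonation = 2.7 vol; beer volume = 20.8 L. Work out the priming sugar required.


residual = 14.695·(0.01821 + 0.09011·e^(−0.04·T));  sugar = (target − residual)·4.0·V
residual = 14.695·(0.01821 + 0.09011·e^(−0.04·14.0)) = 1.0240
sugar = (2.7 − 1.0240)·4.0·20.8

139.4455 g


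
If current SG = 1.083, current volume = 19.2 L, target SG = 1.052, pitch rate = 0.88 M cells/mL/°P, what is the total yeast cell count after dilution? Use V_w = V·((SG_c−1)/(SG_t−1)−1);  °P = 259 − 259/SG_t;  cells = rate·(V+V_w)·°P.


V_w = 19.2·((1.083−1)/(1.052−1)−1) = 11.4462
V_final = 19.2 + 11.4462 = 30.6462
°P = 259 − 259/1.052 = 12.8023
cells = 0.88·30.6462·12.8023

345.2598 billion cells


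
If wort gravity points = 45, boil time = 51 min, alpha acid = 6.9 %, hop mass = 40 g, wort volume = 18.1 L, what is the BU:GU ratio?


U = 1.65·0.000125^(GP/1000)·(1−e^(−0.04t))/4.15;  IBU = (α/100)·m·U·1000/V;  BU:GU = IBU/GP
U = 1.65·0.000125^(45/1000)·(1−e^(−0.04·51))/4.15 = 0.2308
IBU = (6.9/100)·40·0.2308·1000/18.1 = 35.1992
BU:GU = 35.1992/45

0.7822


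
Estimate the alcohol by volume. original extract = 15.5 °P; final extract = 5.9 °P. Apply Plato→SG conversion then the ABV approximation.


SG = 259/(259 − P);  ABV = (OG − FG)·131.25
OG = 259/(259 − 15.5) = 1.0637
FG = 259/(259 − 5.9) = 1.0233
ABV = (1.0637 − 1.0233)·131.25

5.2952 % ABV


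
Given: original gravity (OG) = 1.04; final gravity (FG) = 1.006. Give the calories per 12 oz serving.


ABW = (OG−FG)·131.25·0.79/FG;  °P = 259 − 259/SG (for OG→OE and FG→AE);  RE = 0.1808·OE + 0.8192·AE;  Cal = (6.9·ABW + 4·(RE−0.1))·FG·3.55
ABW = (1.04 − 1.006)·131.25·0.79/1.006 = 3.5043
OE = 259 − 259/1.04 = 9.9615 °P
AE = 259 − 259/1.006 = 1.5447 °P
RE = 0.1808·9.9615 + 0.8192·1.5447 = 3.0665 °P
Cal = (6.9·3.5043 + 4·(3.0665−0.1))·1.006·3.55

128.7310 kcal


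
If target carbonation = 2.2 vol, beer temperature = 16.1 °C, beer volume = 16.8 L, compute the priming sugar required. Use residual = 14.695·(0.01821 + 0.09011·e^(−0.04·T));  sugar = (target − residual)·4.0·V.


residual = 14.695·(0.01821 + 0.09011·e^(−0.04·16.1)) = 0.9630
sugar = (2.2 − 0.9630)·4.0·16.8

83.1243 g


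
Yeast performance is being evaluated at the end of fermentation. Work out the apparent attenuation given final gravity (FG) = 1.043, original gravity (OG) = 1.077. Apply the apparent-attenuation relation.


AA = (OG − FG)/(OG − 1) · 100
AA = (1.077 − 1.043)/(1.077 − 1) · 100

44.1558 %


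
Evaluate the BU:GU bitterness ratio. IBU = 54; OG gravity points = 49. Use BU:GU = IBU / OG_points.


BU:GU = 54 / 49

1.1020


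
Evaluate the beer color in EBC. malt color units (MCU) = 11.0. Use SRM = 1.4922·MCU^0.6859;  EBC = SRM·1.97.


SRM = 1.4922·11.0^0.6859 = 7.7289
EBC = 7.7289·1.97

15.2260 EBC


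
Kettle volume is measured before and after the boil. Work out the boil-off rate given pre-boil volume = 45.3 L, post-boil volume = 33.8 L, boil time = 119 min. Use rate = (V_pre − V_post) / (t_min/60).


rate = (45.3 − 33.8) / (119/60)

5.7983 L/hr


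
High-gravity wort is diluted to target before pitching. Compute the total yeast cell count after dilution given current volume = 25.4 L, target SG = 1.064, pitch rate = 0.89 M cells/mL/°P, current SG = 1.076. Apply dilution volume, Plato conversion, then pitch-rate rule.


V_w = V·((SG_c−1)/(SG_t−1)−1);  °P = 259 − 259/SG_t;  cells = rate·(V+V_w)·°P
V_w = 25.4·((1.076−1)/(1.064−1)−1) = 4.7625
V_final = 25.4 + 4.7625 = 30.1625
°P = 259 − 259/1.064 = 15.5789
cells = 0.89·30.1625·15.5789

418.2110 billion cells


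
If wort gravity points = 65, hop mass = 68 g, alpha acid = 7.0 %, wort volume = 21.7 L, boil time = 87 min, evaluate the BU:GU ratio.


U = 1.65·0.000125^(GP/1000)·(1−e^(−0.04t))/4.15;  IBU = (α/100)·m·U·1000/V;  BU:GU = IBU/GP
U = 1.65·0.000125^(65/1000)·(1−e^(−0.04·87))/4.15 = 0.2149
IBU = (7.0/100)·68·0.2149·1000/21.7 = 47.1294
BU:GU = 47.1294/65

0.7251


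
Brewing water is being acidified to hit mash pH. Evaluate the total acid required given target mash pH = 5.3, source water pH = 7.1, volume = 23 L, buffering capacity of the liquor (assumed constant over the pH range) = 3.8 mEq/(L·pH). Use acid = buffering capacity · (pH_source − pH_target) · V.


acid = 3.8 · (7.1 − 5.3) · 23

157.3200 mEq


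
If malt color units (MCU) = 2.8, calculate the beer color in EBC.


SRM = 1.4922·MCU^0.6859;  EBC = SRM·1.97
SRM = 1.4922·2.8^0.6859 = 3.0237
EBC = 3.0237·1.97

5.9566 EBC


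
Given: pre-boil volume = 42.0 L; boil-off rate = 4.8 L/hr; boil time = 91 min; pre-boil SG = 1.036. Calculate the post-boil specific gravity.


V_post = V_pre − rate·(t/60);  SG_post = 1 + (SG_pre−1)·V_pre/V_post
V_post = 42.0 − 4.8·(91/60) = 34.7200
SG_post = 1 + (1.036 − 1)·42.0/34.7200

1.0435


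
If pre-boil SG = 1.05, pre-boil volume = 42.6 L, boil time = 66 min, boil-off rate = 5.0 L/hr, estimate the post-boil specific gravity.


V_post = V_pre − rate·(t/60);  SG_post = 1 + (SG_pre−1)·V_pre/V_post
V_post = 42.6 − 5.0·(66/60) = 37.1000
SG_post = 1 + (1.05 − 1)·42.6/37.1000

1.0574


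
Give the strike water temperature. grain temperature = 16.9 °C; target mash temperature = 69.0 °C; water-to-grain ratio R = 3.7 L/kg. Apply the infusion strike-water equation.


T_strike = (0.41/R)·(T_mash − T_grain) + T_mash
T_strike = (0.41/3.7)·(69.0 − 16.9) + 69.0

74.7732 °C


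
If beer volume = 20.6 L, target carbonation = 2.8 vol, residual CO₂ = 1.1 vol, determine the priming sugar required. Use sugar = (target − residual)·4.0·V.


sugar = (2.8 − 1.1)·4.0·20.6

140.0800 g


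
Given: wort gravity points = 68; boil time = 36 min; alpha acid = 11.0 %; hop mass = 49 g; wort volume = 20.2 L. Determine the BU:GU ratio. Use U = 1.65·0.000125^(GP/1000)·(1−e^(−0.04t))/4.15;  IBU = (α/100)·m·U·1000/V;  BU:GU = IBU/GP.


U = 1.65·0.000125^(68/1000)·(1−e^(−0.04·36))/4.15 = 0.1647
IBU = (11.0/100)·49·0.1647·1000/20.2 = 43.9368
BU:GU = 43.9368/68

0.6461


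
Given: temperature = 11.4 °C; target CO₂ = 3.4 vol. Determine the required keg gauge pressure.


psi = vols/(0.01821 + 0.09011·e^(−0.04·T)) − 14.695
psi = 3.4/(0.01821 + 0.09011·e^(−0.04·11.4)) − 14.695

30.4440 psi


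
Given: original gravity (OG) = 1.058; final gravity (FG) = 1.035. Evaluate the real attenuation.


AA = (OG−FG)/(OG−1)·100;  RA = AA·0.8192
AA = (1.058 − 1.035)/(1.058 − 1)·100 = 39.6552
RA = 39.6552·0.8192

32.4855 %


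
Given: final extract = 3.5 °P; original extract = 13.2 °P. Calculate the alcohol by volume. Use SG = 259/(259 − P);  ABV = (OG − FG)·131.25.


OG = 259/(259 − 13.2) = 1.0537
FG = 259/(259 − 3.5) = 1.0137
ABV = (1.0537 − 1.0137)·131.25

5.2505 % ABV


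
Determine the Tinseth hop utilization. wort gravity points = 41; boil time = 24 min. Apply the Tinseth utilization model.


U = 1.65·0.000125^(GP/1000) · (1 − e^(−0.04·t))/4.15
bigness = 1.65·0.000125^(41/1000) = 1.1415
boil_factor = (1 − e^(−0.04·24))/4.15 = 0.1487
U = 1.1415 · 0.1487

0.1697


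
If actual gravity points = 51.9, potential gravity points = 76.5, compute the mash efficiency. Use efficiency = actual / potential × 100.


efficiency = 51.9 / 76.5 × 100

67.8431 %


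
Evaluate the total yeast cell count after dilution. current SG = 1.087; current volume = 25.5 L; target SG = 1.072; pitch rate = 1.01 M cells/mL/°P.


V_w = V·((SG_c−1)/(SG_t−1)−1);  °P = 259 − 259/SG_t;  cells = rate·(V+V_w)·°P
V_w = 25.5·((1.087−1)/(1.072−1)−1) = 5.3125
V_final = 25.5 + 5.3125 = 30.8125
°P = 259 − 259/1.072 = 17.3955
cells = 1.01·30.8125·17.3955

541.3595 billion cells


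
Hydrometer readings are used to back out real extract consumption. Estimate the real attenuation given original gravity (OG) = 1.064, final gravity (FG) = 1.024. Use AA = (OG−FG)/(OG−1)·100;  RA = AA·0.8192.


AA = (1.064 − 1.024)/(1.064 − 1)·100 = 62.5000
RA = 62.5000·0.8192

51.2000 %


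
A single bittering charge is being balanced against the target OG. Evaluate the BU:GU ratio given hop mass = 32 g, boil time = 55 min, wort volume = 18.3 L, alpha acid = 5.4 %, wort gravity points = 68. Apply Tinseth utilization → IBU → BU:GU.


U = 1.65·0.000125^(GP/1000)·(1−e^(−0.04t))/4.15;  IBU = (α/100)·m·U·1000/V;  BU:GU = IBU/GP
U = 1.65·0.000125^(68/1000)·(1−e^(−0.04·55))/4.15 = 0.1919
IBU = (5.4/100)·32·0.1919·1000/18.3 = 18.1183
BU:GU = 18.1183/68

0.2664
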